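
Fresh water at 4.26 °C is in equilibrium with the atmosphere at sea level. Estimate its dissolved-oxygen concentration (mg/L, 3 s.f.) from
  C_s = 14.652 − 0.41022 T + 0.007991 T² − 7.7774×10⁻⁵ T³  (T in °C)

C_s = 14.652 − 0.41022×4.26 + 0.007991×4.26² − 7.7774×10⁻⁵×4.26³ = 13.04 mg/L.

C_s ≈ 13.0 mg/L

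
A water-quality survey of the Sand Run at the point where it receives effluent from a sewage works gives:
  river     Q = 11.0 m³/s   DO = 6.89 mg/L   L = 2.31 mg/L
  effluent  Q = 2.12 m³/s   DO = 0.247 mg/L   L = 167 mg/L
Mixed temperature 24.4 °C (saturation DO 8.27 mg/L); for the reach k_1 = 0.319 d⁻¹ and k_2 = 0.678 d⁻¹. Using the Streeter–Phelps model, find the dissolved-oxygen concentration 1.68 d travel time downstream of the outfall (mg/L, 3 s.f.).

DO ≈ 0.674 mg/L

Mixed DO = (11.0×6.89 + 2.12×0.247)/(11.0+2.12) = 76.31/13.12 = 5.817 mg/L.
Mixed L₀ = (11.0×2.31 + 2.12×167)/(13.12) = 379.5/13.12 = 28.92 mg/L.
Initial deficit D₀ = C_s − DO₀ = 8.27 − 5.817 = 2.453 mg/L.
D(1.68) = [0.319×28.92/(0.678−0.319)](e^(−0.319×1.68) − e^(−0.678×1.68)) + 2.453 e^(−0.678×1.68)
= 25.70 × (0.5851 − 0.3201) + 2.453 × 0.3201 = 7.596 mg/L.
DO = 8.27 − 7.596 = 0.6742 mg/L.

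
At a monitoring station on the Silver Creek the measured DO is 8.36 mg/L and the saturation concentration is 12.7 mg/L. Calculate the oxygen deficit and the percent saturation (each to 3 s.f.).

D ≈ 4.34 mg/L; 65.8 % saturation

D = C_s − C = 12.7 − 8.36 = 4.34 mg/L.
% saturation = 8.36/12.7 × 100 = 65.8 %.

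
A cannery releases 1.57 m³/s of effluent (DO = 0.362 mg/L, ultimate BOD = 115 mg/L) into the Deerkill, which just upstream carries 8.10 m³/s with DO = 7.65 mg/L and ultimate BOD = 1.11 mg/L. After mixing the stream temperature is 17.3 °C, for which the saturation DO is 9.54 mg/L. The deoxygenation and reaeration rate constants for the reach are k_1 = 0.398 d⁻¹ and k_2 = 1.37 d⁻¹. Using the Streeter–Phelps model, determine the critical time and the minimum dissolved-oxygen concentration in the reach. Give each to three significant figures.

Mixed DO = (8.10×7.65 + 1.57×0.362)/(8.10+1.57) = 62.53/9.670 = 6.467 mg/L.
Mixed L₀ = (8.10×1.11 + 1.57×115)/(9.670) = 189.5/9.670 = 19.60 mg/L.
Initial deficit D₀ = C_s − DO₀ = 9.54 − 6.467 = 3.073 mg/L.
t_c = (1/0.9720) ln[(1.37/0.398)(1 − 3.073×0.9720/(0.398×19.60))] = 1.029 × ln(2.124) = 0.7751 d.
D_c = (0.398/1.37) × 19.60 × e^(−0.398×0.7751) = 0.2905 × 19.60 × 0.7346 = 4.183 mg/L.
Minimum DO = 9.54 − 4.183 = 5.357 mg/L.

t_c ≈ 0.775 d; minimum DO ≈ 5.36 mg/L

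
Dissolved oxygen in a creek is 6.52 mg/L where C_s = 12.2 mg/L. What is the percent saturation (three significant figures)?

% saturation = C/C_s × 100 = 6.52/12.2 × 100 = 53.4 %.

53.4 % saturation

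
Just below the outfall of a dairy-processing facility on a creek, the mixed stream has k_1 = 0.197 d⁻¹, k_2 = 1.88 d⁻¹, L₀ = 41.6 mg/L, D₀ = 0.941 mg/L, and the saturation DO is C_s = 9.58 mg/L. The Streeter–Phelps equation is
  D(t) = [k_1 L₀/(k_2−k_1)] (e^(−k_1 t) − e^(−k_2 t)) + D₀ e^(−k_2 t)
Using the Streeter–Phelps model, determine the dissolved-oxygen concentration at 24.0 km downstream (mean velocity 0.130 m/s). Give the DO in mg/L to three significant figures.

DO ≈ 6.45 mg/L

Travel time t = x/v = 24.0 km / (0.130 m/s) = 24000 m / 0.130 m/s = 184600 s = 2.137 d.
k_1 L₀/(k_2−k_1) = 0.197×41.6/(1.88−0.197) = 8.195/1.683 = 4.869 mg/L.
e^(−k_1 t) = e^(−0.197×2.137) = 0.6564; e^(−k_2 t) = e^(−1.88×2.137) = 0.01801.
D = 4.869 × (0.6564 − 0.01801) + 0.941 × 0.01801 = 3.109 + 0.01694 = 3.126 mg/L.
DO = C_s − D = 9.58 − 3.126 = 6.454 mg/L.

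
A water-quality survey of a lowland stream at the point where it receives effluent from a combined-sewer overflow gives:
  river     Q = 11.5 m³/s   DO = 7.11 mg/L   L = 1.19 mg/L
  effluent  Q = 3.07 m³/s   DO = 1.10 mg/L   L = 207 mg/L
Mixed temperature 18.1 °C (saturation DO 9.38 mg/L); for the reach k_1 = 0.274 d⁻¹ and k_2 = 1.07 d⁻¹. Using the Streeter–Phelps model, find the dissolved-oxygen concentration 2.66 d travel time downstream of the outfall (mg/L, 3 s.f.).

DO ≈ 2.67 mg/L

Mixed DO = (11.5×7.11 + 3.07×1.10)/(11.5+3.07) = 85.14/14.57 = 5.844 mg/L.
Mixed L₀ = (11.5×1.19 + 3.07×207)/(14.57) = 649.2/14.57 = 44.56 mg/L.
Initial deficit D₀ = C_s − DO₀ = 9.38 − 5.844 = 3.536 mg/L.
D(2.66) = [0.274×44.56/(1.07−0.274)](e^(−0.274×2.66) − e^(−1.07×2.66)) + 3.536 e^(−1.07×2.66)
= 15.34 × (0.4825 − 0.05806) + 3.536 × 0.05806 = 6.714 mg/L.
DO = 9.38 − 6.714 = 2.666 mg/L.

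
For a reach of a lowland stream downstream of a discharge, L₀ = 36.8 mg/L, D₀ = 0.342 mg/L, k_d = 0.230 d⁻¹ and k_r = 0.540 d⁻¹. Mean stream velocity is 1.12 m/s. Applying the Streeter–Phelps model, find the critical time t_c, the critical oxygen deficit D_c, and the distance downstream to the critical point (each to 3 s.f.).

t_c ≈ 2.71 d; D_c ≈ 8.40 mg/L; x_c ≈ 262 km

t_c = [1/(k_r−k_d)] ln[(k_r/k_d)(1 − D₀(k_r−k_d)/(k_d L₀))]
= [1/(0.540−0.230)] ln[(0.540/0.230)(1 − 0.342×0.3100/(0.230×36.8))]
= (1/0.3100) ln[2.348 × 0.9875] = 3.226 × ln(2.318) = 3.226 × 0.8409 = 2.713 d.
D_c = (k_d/k_r) L₀ e^(−k_d t_c) = (0.230/0.540) × 36.8 × e^(−0.230×2.713) = 0.4259 × 36.8 × 0.5359 = 8.399 mg/L.
x_c = v t_c = 1.12 m/s × 2.713 d × 86400 s/d = 262500 m ≈ 262 km.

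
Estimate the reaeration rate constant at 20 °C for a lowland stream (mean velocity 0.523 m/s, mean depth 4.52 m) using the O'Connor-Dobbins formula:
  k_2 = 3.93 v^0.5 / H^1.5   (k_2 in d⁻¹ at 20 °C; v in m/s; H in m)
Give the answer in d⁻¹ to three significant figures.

k_2 ≈ 0.296 d⁻¹

k_2 = 3.93 × 0.523^0.5 / 4.52^1.5 = 3.93 × 0.7232 / 9.610 = 0.2958 d⁻¹.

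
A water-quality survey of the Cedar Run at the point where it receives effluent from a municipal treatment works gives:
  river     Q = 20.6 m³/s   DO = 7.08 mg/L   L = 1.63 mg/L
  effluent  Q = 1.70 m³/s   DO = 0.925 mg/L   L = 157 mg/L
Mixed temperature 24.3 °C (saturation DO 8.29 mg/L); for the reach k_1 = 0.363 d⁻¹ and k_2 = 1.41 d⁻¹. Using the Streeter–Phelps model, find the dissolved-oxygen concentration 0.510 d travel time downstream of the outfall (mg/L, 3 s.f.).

DO ≈ 5.87 mg/L

Mixed DO = (20.6×7.08 + 1.70×0.925)/(20.6+1.70) = 147.4/22.30 = 6.611 mg/L.
Mixed L₀ = (20.6×1.63 + 1.70×157)/(22.30) = 300.5/22.30 = 13.47 mg/L.
Initial deficit D₀ = C_s − DO₀ = 8.29 − 6.611 = 1.679 mg/L.
D(0.510) = [0.363×13.47/(1.41−0.363)](e^(−0.363×0.510) − e^(−1.41×0.510)) + 1.679 e^(−1.41×0.510)
= 4.672 × (0.8310 − 0.4872) + 1.679 × 0.4872 = 2.424 mg/L.
DO = 8.29 − 2.424 = 5.866 mg/L.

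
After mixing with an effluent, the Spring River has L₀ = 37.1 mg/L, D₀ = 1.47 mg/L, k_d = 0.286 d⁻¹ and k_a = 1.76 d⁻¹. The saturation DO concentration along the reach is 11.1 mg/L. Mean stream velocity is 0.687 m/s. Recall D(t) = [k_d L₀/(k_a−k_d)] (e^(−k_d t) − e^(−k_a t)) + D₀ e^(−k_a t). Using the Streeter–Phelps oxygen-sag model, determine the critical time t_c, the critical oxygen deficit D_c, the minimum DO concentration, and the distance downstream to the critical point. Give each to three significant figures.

With k_a/k_d = 6.154 and 1 − D₀(k_a−k_d)/(k_d L₀) = 0.7958,
t_c = ln(6.154 × 0.7958) / (1.76 − 0.286) = ln(4.897) / 1.474 = 1.589/1.474 = 1.078 d.
L(t_c) = L₀ e^(−k_d t_c) = 37.1 × 0.7347 = 27.26 mg/L, and at the critical point k_a D_c = k_d L, so D_c = (0.286/1.76) × 27.26 = 4.430 mg/L.
Minimum DO = C_s − D_c = 11.1 − 4.430 = 6.670 mg/L.
x_c = v t_c = 0.687 m/s × 1.078 d × 86400 s/d = 63970 m ≈ 64.0 km.

t_c ≈ 1.08 d; D_c ≈ 4.43 mg/L; min DO ≈ 6.67 mg/L; x_c ≈ 64.0 km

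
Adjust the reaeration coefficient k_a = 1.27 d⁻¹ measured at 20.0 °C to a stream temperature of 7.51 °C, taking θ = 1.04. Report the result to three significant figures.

k_a(T₂) = k_a(T₁) · θ^(T₂−T₁) = 1.27 × 1.04^(7.51−20.0)
= 1.27 × 1.04^-12.5 = 1.27 × 0.6127 = 0.7781 d⁻¹.

k_a ≈ 0.778 d⁻¹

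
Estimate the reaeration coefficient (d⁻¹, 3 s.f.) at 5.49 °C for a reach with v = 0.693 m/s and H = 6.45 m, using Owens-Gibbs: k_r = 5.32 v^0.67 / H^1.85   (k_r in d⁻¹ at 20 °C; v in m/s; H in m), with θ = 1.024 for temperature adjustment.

k_r(20) = 5.32 × 0.693^0.67 / 6.45^1.85 = 5.32 × 0.7822 / 31.45 = 0.1323 d⁻¹.
k_r(5.49) = 0.1323 × 1.024^(5.49−20) = 0.1323 × 0.7088 = 0.09377 d⁻¹.

k_r ≈ 0.0938 d⁻¹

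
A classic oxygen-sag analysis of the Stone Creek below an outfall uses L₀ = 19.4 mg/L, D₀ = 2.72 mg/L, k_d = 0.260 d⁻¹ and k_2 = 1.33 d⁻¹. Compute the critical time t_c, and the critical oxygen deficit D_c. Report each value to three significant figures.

t_c ≈ 0.721 d; D_c ≈ 3.14 mg/L

t_c = [1/(k_2−k_d)] ln[(k_2/k_d)(1 − D₀(k_2−k_d)/(k_d L₀))]
= [1/(1.33−0.260)] ln[(1.33/0.260)(1 − 2.72×1.070/(0.260×19.4))]
= (1/1.070) ln[5.115 × 0.4230] = 0.9346 × ln(2.164) = 0.9346 × 0.7719 = 0.7214 d.
D_c = (k_d/k_2) L₀ e^(−k_d t_c) = (0.260/1.33) × 19.4 × e^(−0.260×0.7214) = 0.1955 × 19.4 × 0.8290 = 3.144 mg/L.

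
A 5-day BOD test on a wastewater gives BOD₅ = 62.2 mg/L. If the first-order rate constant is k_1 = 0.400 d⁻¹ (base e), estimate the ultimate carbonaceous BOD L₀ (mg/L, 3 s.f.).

L₀ ≈ 71.9 mg/L

BOD₅ = L₀(1 − e^(−5k_1)) ⇒ L₀ = BOD₅ / (1 − e^(−5×0.400))
= 62.2 / (1 − 0.1353) = 62.2 / 0.8647 = 71.94 mg/L.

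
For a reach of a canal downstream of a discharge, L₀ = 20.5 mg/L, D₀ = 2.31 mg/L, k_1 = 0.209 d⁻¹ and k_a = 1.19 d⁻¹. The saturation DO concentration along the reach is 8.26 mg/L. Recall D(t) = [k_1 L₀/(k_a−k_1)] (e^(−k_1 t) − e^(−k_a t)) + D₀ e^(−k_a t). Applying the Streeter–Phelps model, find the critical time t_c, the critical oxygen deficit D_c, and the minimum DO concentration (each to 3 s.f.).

t_c = [1/(k_a−k_1)] ln[(k_a/k_1)(1 − D₀(k_a−k_1)/(k_1 L₀))]
= [1/(1.19−0.209)] ln[(1.19/0.209)(1 − 2.31×0.9810/(0.209×20.5))]
= (1/0.9810) ln[5.694 × 0.4711] = 1.019 × ln(2.682) = 1.019 × 0.9867 = 1.006 d.
L(t_c) = L₀ e^(−k_1 t_c) = 20.5 × 0.8104 = 16.61 mg/L, and at the critical point k_a D_c = k_1 L, so D_c = (0.209/1.19) × 16.61 = 2.918 mg/L.
Minimum DO = C_s − D_c = 8.26 − 2.918 = 5.342 mg/L.

t_c ≈ 1.01 d; D_c ≈ 2.92 mg/L; min DO ≈ 5.34 mg/L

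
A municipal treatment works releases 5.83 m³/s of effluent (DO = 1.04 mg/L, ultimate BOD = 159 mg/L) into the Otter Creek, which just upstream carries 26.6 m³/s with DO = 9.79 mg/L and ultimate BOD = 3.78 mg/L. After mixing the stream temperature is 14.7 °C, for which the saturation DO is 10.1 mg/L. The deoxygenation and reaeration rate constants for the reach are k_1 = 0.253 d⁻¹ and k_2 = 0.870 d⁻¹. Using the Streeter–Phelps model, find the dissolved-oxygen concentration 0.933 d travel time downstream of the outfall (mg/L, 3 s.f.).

Mixed DO = (26.6×9.79 + 5.83×1.04)/(26.6+5.83) = 266.5/32.43 = 8.217 mg/L.
Mixed L₀ = (26.6×3.78 + 5.83×159)/(32.43) = 1028/32.43 = 31.68 mg/L.
Initial deficit D₀ = C_s − DO₀ = 10.1 − 8.217 = 1.883 mg/L.
D(0.933) = [0.253×31.68/(0.870−0.253)](e^(−0.253×0.933) − e^(−0.870×0.933)) + 1.883 e^(−0.870×0.933)
= 12.99 × (0.7897 − 0.4441) + 1.883 × 0.4441 = 5.327 mg/L.
DO = 10.1 − 5.327 = 4.773 mg/L.

DO ≈ 4.77 mg/L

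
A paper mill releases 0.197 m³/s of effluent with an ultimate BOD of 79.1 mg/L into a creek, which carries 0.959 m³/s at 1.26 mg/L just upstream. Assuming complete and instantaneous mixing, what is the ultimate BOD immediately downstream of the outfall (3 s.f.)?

14.5 mg/L

Flow-weighted mixing: C = (Q_r C_r + Q_w C_w)/(Q_r + Q_w)
= (0.959×1.26 + 0.197×79.1)/(0.959 + 0.197) = 16.79/1.156 = 14.53 mg/L.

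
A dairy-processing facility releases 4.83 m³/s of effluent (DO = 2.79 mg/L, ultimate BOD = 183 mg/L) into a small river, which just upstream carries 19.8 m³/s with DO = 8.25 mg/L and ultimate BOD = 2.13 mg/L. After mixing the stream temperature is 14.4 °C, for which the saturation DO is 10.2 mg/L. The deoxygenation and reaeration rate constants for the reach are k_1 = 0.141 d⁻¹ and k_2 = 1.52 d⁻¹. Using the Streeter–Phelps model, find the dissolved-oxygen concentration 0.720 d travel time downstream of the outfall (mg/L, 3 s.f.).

Mixed DO = (19.8×8.25 + 4.83×2.79)/(19.8+4.83) = 176.8/24.63 = 7.179 mg/L.
Mixed L₀ = (19.8×2.13 + 4.83×183)/(24.63) = 926.1/24.63 = 37.60 mg/L.
Initial deficit D₀ = C_s − DO₀ = 10.2 − 7.179 = 3.021 mg/L.
D(0.720) = [0.141×37.60/(1.52−0.141)](e^(−0.141×0.720) − e^(−1.52×0.720)) + 3.021 e^(−1.52×0.720)
= 3.844 × (0.9035 − 0.3347) + 3.021 × 0.3347 = 3.198 mg/L.
DO = 10.2 − 3.198 = 7.002 mg/L.

DO ≈ 7.00 mg/L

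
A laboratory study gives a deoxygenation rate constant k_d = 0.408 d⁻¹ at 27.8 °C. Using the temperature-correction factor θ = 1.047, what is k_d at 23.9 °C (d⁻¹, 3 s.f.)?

k_d(T₂) = k_d(T₁) · θ^(T₂−T₁) = 0.408 × 1.047^(23.9−27.8)
= 0.408 × 1.047^-3.90 = 0.408 × 0.8360 = 0.3411 d⁻¹.

k_d ≈ 0.341 d⁻¹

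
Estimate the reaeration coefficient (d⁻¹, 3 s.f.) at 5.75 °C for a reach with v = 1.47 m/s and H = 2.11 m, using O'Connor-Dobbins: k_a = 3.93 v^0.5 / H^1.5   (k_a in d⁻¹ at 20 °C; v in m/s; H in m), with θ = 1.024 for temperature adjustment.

k_a ≈ 1.11 d⁻¹

k_a(20) = 3.93 × 1.47^0.5 / 2.11^1.5 = 3.93 × 1.212 / 3.065 = 1.555 d⁻¹.
k_a(5.75) = 1.555 × 1.024^(5.75−20) = 1.555 × 0.7132 = 1.109 d⁻¹.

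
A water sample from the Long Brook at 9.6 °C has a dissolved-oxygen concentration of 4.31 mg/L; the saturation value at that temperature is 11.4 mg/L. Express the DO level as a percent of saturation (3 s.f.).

37.8 % saturation

% saturation = C/C_s × 100 = 4.31/11.4 × 100 = 37.8 %.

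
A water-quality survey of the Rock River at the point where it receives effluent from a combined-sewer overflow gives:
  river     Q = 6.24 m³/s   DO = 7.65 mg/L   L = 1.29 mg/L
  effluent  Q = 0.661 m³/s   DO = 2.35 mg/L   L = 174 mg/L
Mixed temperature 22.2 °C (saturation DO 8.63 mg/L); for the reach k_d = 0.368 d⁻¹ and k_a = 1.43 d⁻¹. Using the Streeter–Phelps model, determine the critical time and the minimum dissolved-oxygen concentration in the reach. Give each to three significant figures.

Mixed DO = (6.24×7.65 + 0.661×2.35)/(6.24+0.661) = 49.29/6.901 = 7.142 mg/L.
Mixed L₀ = (6.24×1.29 + 0.661×174)/(6.901) = 123.1/6.901 = 17.83 mg/L.
Initial deficit D₀ = C_s − DO₀ = 8.63 − 7.142 = 1.488 mg/L.
t_c = (1/1.062) ln[(1.43/0.368)(1 − 1.488×1.062/(0.368×17.83))] = 0.9416 × ln(2.950) = 1.019 d.
D_c = (0.368/1.43) × 17.83 × e^(−0.368×1.019) = 0.2573 × 17.83 × 0.6874 = 3.154 mg/L.
Minimum DO = 8.63 − 3.154 = 5.476 mg/L.

t_c ≈ 1.02 d; minimum DO ≈ 5.48 mg/L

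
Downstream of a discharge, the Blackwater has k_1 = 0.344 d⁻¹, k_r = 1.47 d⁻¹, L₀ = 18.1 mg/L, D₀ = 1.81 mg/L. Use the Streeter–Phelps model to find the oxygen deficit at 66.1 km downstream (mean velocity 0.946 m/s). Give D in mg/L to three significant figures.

Travel time t = x/v = 66.1 km / (0.946 m/s) = 66100 m / 0.946 m/s = 69870 s = 0.8087 d.
k_1 L₀/(k_r−k_1) = 0.344×18.1/(1.47−0.344) = 6.226/1.126 = 5.530 mg/L.
e^(−k_1 t) = e^(−0.344×0.8087) = 0.7571; e^(−k_r t) = e^(−1.47×0.8087) = 0.3046.
D = 5.530 × (0.7571 − 0.3046) + 1.81 × 0.3046 = 2.503 + 0.5513 = 3.054 mg/L.

D ≈ 3.05 mg/L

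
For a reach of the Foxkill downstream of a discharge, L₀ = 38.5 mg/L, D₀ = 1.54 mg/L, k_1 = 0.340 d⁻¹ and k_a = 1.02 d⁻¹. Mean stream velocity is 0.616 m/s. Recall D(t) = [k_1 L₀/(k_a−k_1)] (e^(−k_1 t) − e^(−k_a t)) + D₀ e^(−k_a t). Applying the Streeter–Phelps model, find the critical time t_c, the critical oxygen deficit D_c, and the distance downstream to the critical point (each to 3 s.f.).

t_c ≈ 1.49 d; D_c ≈ 7.72 mg/L; x_c ≈ 79.5 km

With k_a/k_1 = 3.000 and 1 − D₀(k_a−k_1)/(k_1 L₀) = 0.9200,
t_c = ln(3.000 × 0.9200) / (1.02 − 0.340) = ln(2.760) / 0.6800 = 1.015/0.6800 = 1.493 d.
D_c = (k_1/k_a) L₀ e^(−k_1 t_c) = (0.340/1.02) × 38.5 × e^(−0.340×1.493) = 0.3333 × 38.5 × 0.6019 = 7.725 mg/L.
x_c = v t_c = 0.616 m/s × 1.493 d × 86400 s/d = 79460 m ≈ 79.5 km.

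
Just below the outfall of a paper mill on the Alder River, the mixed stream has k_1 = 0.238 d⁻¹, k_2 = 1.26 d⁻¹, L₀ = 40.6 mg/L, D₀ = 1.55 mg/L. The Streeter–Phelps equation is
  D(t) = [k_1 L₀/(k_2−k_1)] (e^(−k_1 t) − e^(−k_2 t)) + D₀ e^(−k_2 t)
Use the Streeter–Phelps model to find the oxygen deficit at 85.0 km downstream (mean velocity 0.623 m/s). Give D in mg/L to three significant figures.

D ≈ 5.41 mg/L

Travel time t = x/v = 85.0 km / (0.623 m/s) = 85000 m / 0.623 m/s = 136400 s = 1.579 d.
k_1 L₀/(k_2−k_1) = 0.238×40.6/(1.26−0.238) = 9.663/1.022 = 9.455 mg/L.
e^(−k_1 t) = e^(−0.238×1.579) = 0.6867; e^(−k_2 t) = e^(−1.26×1.579) = 0.1367.
D = 9.455 × (0.6867 − 0.1367) + 1.55 × 0.1367 = 5.200 + 0.2119 = 5.412 mg/L.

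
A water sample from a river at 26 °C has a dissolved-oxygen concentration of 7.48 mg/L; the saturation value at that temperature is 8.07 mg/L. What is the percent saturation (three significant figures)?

92.7 % saturation

% saturation = C/C_s × 100 = 7.48/8.07 × 100 = 92.7 %.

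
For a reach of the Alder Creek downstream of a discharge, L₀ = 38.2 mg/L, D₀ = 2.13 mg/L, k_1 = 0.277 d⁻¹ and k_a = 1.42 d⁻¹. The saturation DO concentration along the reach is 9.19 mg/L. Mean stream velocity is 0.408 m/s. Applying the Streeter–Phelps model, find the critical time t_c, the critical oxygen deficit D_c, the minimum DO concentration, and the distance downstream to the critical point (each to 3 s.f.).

At the critical point dD/dt = 0, so k_1 L₀ e^(−k_1 t) = k_a D. Substituting D(t) from the Streeter–Phelps equation and solving for t gives
t_c = ln[(k_a/k_1)(1 − D₀(k_a−k_1)/(k_1 L₀))] / (k_a−k_1).
Here k_a−k_1 = 1.143 d⁻¹ and 1 − D₀(k_a−k_1)/(k_1 L₀) = 1 − 2.13×1.143/(0.277×38.2) = 0.7699, so
t_c = ln(5.126 × 0.7699) / 1.143 = 1.373 / 1.143 = 1.201 d.
D_c = (k_1/k_a) L₀ e^(−k_1 t_c) = (0.277/1.42) × 38.2 × e^(−0.277×1.201) = 0.1951 × 38.2 × 0.7170 = 5.343 mg/L.
Minimum DO = C_s − D_c = 9.19 − 5.343 = 3.847 mg/L.
x_c = v t_c = 0.408 m/s × 1.201 d × 86400 s/d = 42340 m ≈ 42.3 km.

t_c ≈ 1.20 d; D_c ≈ 5.34 mg/L; min DO ≈ 3.85 mg/L; x_c ≈ 42.3 km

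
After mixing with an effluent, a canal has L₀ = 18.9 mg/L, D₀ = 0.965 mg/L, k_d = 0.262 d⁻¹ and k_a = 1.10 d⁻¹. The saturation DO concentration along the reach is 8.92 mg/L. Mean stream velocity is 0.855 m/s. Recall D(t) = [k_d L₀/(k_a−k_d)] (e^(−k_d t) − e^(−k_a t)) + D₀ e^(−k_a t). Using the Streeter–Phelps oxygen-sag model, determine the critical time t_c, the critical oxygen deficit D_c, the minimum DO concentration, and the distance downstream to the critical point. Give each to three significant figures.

At the critical point dD/dt = 0, so k_d L₀ e^(−k_d t) = k_a D. Substituting D(t) from the Streeter–Phelps equation and solving for t gives
t_c = ln[(k_a/k_d)(1 − D₀(k_a−k_d)/(k_d L₀))] / (k_a−k_d).
Here k_a−k_d = 0.8380 d⁻¹ and 1 − D₀(k_a−k_d)/(k_d L₀) = 1 − 0.965×0.8380/(0.262×18.9) = 0.8367, so
t_c = ln(4.198 × 0.8367) / 0.8380 = 1.256 / 0.8380 = 1.499 d.
D_c = (k_d/k_a) L₀ e^(−k_d t_c) = (0.262/1.10) × 18.9 × e^(−0.262×1.499) = 0.2382 × 18.9 × 0.6752 = 3.039 mg/L.
Minimum DO = C_s − D_c = 8.92 − 3.039 = 5.881 mg/L.
x_c = v t_c = 0.855 m/s × 1.499 d × 86400 s/d = 110800 m ≈ 111 km.

t_c ≈ 1.50 d; D_c ≈ 3.04 mg/L; min DO ≈ 5.88 mg/L; x_c ≈ 111 km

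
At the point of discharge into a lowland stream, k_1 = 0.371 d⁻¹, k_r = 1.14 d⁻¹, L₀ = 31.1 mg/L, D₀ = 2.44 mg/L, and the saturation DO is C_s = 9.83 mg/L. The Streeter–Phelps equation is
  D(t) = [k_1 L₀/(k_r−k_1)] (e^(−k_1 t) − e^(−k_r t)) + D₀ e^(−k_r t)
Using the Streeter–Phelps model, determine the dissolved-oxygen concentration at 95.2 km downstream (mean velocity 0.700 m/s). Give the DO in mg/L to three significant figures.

DO ≈ 3.55 mg/L

Travel time t = x/v = 95.2 km / (0.700 m/s) = 95200 m / 0.700 m/s = 136000 s = 1.574 d.
k_1 L₀/(k_r−k_1) = 0.371×31.1/(1.14−0.371) = 11.54/0.7690 = 15.00 mg/L.
e^(−k_1 t) = e^(−0.371×1.574) = 0.5577; e^(−k_r t) = e^(−1.14×1.574) = 0.1662.
D = 15.00 × (0.5577 − 0.1662) + 2.44 × 0.1662 = 5.873 + 0.4056 = 6.279 mg/L.
DO = C_s − D = 9.83 − 6.279 = 3.551 mg/L.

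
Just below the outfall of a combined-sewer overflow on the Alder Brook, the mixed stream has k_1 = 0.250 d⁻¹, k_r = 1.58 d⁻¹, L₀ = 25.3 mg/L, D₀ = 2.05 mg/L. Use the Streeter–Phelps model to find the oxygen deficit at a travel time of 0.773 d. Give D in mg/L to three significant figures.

D ≈ 3.12 mg/L

k_1 L₀/(k_r−k_1) = 0.250×25.3/(1.58−0.250) = 6.325/1.330 = 4.756 mg/L.
e^(−k_1 t) = e^(−0.250×0.7730) = 0.8243; e^(−k_r t) = e^(−1.58×0.7730) = 0.2948.
D = 4.756 × (0.8243 − 0.2948) + 2.05 × 0.2948 = 2.518 + 0.6044 = 3.122 mg/L.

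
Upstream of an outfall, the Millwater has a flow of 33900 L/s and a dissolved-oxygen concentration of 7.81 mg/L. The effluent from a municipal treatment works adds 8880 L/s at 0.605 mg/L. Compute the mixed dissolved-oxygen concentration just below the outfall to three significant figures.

Flow-weighted mixing: C = (Q_r C_r + Q_w C_w)/(Q_r + Q_w)
= (33900×7.81 + 8880×0.605)/(33900 + 8880) = 270100/42780 = 6.314 mg/L.

6.31 mg/L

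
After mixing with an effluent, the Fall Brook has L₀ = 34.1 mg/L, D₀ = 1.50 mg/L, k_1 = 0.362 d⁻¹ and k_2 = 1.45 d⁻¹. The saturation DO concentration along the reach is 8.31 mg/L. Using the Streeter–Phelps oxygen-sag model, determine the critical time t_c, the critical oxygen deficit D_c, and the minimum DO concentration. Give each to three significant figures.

t_c = [1/(k_2−k_1)] ln[(k_2/k_1)(1 − D₀(k_2−k_1)/(k_1 L₀))]
= [1/(1.45−0.362)] ln[(1.45/0.362)(1 − 1.50×1.088/(0.362×34.1))]
= (1/1.088) ln[4.006 × 0.8678] = 0.9191 × ln(3.476) = 0.9191 × 1.246 = 1.145 d.
L(t_c) = L₀ e^(−k_1 t_c) = 34.1 × 0.6607 = 22.53 mg/L, and at the critical point k_2 D_c = k_1 L, so D_c = (0.362/1.45) × 22.53 = 5.624 mg/L.
Minimum DO = C_s − D_c = 8.31 − 5.624 = 2.686 mg/L.

t_c ≈ 1.15 d; D_c ≈ 5.62 mg/L; min DO ≈ 2.69 mg/L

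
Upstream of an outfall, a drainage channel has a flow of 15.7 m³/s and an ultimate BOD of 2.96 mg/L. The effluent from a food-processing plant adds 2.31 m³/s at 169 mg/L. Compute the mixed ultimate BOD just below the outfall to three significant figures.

Flow-weighted mixing: C = (Q_r C_r + Q_w C_w)/(Q_r + Q_w)
= (15.7×2.96 + 2.31×169)/(15.7 + 2.31) = 436.9/18.01 = 24.26 mg/L.

24.3 mg/L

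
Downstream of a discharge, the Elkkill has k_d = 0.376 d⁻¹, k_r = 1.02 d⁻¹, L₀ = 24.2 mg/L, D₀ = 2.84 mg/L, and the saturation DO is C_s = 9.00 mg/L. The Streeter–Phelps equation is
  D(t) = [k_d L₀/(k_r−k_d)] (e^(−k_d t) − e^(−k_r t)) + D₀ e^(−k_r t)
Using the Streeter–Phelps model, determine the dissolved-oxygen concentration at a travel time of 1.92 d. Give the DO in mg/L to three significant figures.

DO ≈ 3.73 mg/L

k_d L₀/(k_r−k_d) = 0.376×24.2/(1.02−0.376) = 9.099/0.6440 = 14.13 mg/L.
e^(−k_d t) = e^(−0.376×1.920) = 0.4858; e^(−k_r t) = e^(−1.02×1.920) = 0.1411.
D = 14.13 × (0.4858 − 0.1411) + 2.84 × 0.1411 = 4.871 + 0.4007 = 5.272 mg/L.
DO = C_s − D = 9.00 − 5.272 = 3.728 mg/L.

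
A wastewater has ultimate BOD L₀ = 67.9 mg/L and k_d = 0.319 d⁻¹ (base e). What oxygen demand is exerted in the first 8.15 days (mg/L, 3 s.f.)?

y_t = L₀(1 − e^(−k_d t)) = 67.9 × (1 − e^(−0.319×8.15))
= 67.9 × (1 − 0.07428) = 67.9 × 0.9257 = 62.86 mg/L.

y ≈ 62.9 mg/L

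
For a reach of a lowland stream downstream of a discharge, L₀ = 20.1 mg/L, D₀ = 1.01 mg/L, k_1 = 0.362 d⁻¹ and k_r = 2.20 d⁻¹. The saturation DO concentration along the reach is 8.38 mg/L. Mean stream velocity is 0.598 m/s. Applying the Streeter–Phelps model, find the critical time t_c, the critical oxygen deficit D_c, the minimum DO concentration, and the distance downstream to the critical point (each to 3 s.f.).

t_c ≈ 0.822 d; D_c ≈ 2.46 mg/L; min DO ≈ 5.92 mg/L; x_c ≈ 42.4 km

t_c = [1/(k_r−k_1)] ln[(k_r/k_1)(1 − D₀(k_r−k_1)/(k_1 L₀))]
= [1/(2.20−0.362)] ln[(2.20/0.362)(1 − 1.01×1.838/(0.362×20.1))]
= (1/1.838) ln[6.077 × 0.7449] = 0.5441 × ln(4.527) = 0.5441 × 1.510 = 0.8216 d.
L(t_c) = L₀ e^(−k_1 t_c) = 20.1 × 0.7427 = 14.93 mg/L, and at the critical point k_r D_c = k_1 L, so D_c = (0.362/2.20) × 14.93 = 2.457 mg/L.
Minimum DO = C_s − D_c = 8.38 − 2.457 = 5.923 mg/L.
x_c = v t_c = 0.598 m/s × 0.8216 d × 86400 s/d = 42450 m ≈ 42.4 km.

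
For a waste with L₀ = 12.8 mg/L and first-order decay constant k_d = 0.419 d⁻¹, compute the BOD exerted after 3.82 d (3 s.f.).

y ≈ 10.2 mg/L

y_t = L₀(1 − e^(−k_d t)) = 12.8 × (1 − e^(−0.419×3.82))
= 12.8 × (1 − 0.2018) = 12.8 × 0.7982 = 10.22 mg/L.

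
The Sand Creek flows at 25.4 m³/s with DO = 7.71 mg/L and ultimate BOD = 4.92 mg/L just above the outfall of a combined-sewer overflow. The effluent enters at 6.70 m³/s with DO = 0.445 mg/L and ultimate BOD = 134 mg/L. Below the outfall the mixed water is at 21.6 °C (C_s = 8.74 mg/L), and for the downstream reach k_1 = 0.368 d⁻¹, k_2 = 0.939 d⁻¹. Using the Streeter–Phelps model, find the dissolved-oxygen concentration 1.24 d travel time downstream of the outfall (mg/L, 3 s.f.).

Mixed DO = (25.4×7.71 + 6.70×0.445)/(25.4+6.70) = 198.8/32.10 = 6.194 mg/L.
Mixed L₀ = (25.4×4.92 + 6.70×134)/(32.10) = 1023/32.10 = 31.86 mg/L.
Initial deficit D₀ = C_s − DO₀ = 8.74 − 6.194 = 2.546 mg/L.
D(1.24) = [0.368×31.86/(0.939−0.368)](e^(−0.368×1.24) − e^(−0.939×1.24)) + 2.546 e^(−0.939×1.24)
= 20.53 × (0.6336 − 0.3121) + 2.546 × 0.3121 = 7.396 mg/L.
DO = 8.74 − 7.396 = 1.344 mg/L.

DO ≈ 1.34 mg/L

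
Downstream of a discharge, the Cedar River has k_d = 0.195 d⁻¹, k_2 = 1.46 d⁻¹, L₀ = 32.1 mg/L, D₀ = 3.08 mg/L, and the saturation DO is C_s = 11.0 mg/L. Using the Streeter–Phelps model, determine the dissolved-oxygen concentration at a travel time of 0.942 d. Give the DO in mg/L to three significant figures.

DO ≈ 7.35 mg/L

k_d L₀/(k_2−k_d) = 0.195×32.1/(1.46−0.195) = 6.260/1.265 = 4.948 mg/L.
e^(−k_d t) = e^(−0.195×0.9420) = 0.8322; e^(−k_2 t) = e^(−1.46×0.9420) = 0.2528.
D = 4.948 × (0.8322 − 0.2528) + 3.08 × 0.2528 = 2.867 + 0.7785 = 3.646 mg/L.
DO = C_s − D = 11.0 − 3.646 = 7.354 mg/L.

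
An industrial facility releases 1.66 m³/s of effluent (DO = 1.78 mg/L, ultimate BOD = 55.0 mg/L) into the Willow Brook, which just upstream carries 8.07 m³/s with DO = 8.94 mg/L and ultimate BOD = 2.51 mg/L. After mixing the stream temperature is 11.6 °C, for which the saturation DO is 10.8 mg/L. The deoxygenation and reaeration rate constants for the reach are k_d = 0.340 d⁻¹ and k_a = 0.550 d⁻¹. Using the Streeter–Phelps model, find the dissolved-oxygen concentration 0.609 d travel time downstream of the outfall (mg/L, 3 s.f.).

Mixed DO = (8.07×8.94 + 1.66×1.78)/(8.07+1.66) = 75.10/9.730 = 7.718 mg/L.
Mixed L₀ = (8.07×2.51 + 1.66×55.0)/(9.730) = 111.6/9.730 = 11.47 mg/L.
Initial deficit D₀ = C_s − DO₀ = 10.8 − 7.718 = 3.082 mg/L.
D(0.609) = [0.340×11.47/(0.550−0.340)](e^(−0.340×0.609) − e^(−0.550×0.609)) + 3.082 e^(−0.550×0.609)
= 18.56 × (0.8130 − 0.7154) + 3.082 × 0.7154 = 4.016 mg/L.
DO = 10.8 − 4.016 = 6.784 mg/L.

DO ≈ 6.78 mg/L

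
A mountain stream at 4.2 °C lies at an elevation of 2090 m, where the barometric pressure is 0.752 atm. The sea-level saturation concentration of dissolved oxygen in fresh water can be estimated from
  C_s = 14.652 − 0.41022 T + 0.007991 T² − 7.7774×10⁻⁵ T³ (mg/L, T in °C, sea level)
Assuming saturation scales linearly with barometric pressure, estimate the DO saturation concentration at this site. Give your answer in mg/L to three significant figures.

At sea level: C_s = 14.652 − 0.41022×4.2 + 0.007991×4.2² − 7.7774×10⁻⁵×4.2³ = 13.06 mg/L.
Pressure correction: C_s' = 13.06 × 0.752 = 9.824 mg/L.

C_s ≈ 9.82 mg/L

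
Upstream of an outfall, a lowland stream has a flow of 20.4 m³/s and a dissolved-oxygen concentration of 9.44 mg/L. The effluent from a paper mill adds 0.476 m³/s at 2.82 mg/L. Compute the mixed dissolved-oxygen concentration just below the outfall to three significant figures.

Flow-weighted mixing: C = (Q_r C_r + Q_w C_w)/(Q_r + Q_w)
= (20.4×9.44 + 0.476×2.82)/(20.4 + 0.476) = 193.9/20.88 = 9.289 mg/L.

9.29 mg/L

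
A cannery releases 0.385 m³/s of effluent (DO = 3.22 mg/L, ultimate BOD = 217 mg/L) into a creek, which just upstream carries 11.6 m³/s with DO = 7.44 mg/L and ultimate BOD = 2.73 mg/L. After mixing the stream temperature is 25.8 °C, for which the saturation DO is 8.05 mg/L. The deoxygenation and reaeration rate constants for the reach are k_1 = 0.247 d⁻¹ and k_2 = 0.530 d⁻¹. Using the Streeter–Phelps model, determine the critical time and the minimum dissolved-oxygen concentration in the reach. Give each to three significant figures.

t_c ≈ 2.37 d; minimum DO ≈ 5.55 mg/L

Mixed DO = (11.6×7.44 + 0.385×3.22)/(11.6+0.385) = 87.54/11.98 = 7.304 mg/L.
Mixed L₀ = (11.6×2.73 + 0.385×217)/(11.98) = 115.2/11.98 = 9.613 mg/L.
Initial deficit D₀ = C_s − DO₀ = 8.05 − 7.304 = 0.7456 mg/L.
t_c = (1/0.2830) ln[(0.530/0.247)(1 − 0.7456×0.2830/(0.247×9.613))] = 3.534 × ln(1.955) = 2.369 d.
D_c = (0.247/0.530) × 9.613 × e^(−0.247×2.369) = 0.4660 × 9.613 × 0.5570 = 2.496 mg/L.
Minimum DO = 8.05 − 2.496 = 5.554 mg/L.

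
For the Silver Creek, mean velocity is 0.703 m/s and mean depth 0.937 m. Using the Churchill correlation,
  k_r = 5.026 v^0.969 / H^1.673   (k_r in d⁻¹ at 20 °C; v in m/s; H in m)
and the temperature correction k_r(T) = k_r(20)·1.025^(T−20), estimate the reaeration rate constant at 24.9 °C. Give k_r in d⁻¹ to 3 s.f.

k_r ≈ 4.50 d⁻¹

k_r(20) = 5.026 × 0.703^0.969 / 0.937^1.673 = 5.026 × 0.7107 / 0.8969 = 3.983 d⁻¹.
k_r(24.9) = 3.983 × 1.025^(24.9−20) = 3.983 × 1.129 = 4.495 d⁻¹.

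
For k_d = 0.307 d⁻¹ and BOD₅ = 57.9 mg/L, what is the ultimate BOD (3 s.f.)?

L₀ ≈ 73.8 mg/L

BOD₅ = L₀(1 − e^(−5k_d)) ⇒ L₀ = BOD₅ / (1 − e^(−5×0.307))
= 57.9 / (1 − 0.2155) = 57.9 / 0.7845 = 73.80 mg/L.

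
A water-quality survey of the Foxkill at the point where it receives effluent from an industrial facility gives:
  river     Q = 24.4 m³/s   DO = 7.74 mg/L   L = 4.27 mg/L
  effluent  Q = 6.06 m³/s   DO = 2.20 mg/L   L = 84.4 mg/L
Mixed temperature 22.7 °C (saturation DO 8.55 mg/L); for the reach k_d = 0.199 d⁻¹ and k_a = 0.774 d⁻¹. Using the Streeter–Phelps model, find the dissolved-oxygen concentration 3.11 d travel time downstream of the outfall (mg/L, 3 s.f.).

Mixed DO = (24.4×7.74 + 6.06×2.20)/(24.4+6.06) = 202.2/30.46 = 6.638 mg/L.
Mixed L₀ = (24.4×4.27 + 6.06×84.4)/(30.46) = 615.7/30.46 = 20.21 mg/L.
Initial deficit D₀ = C_s − DO₀ = 8.55 − 6.638 = 1.912 mg/L.
D(3.11) = [0.199×20.21/(0.774−0.199)](e^(−0.199×3.11) − e^(−0.774×3.11)) + 1.912 e^(−0.774×3.11)
= 6.995 × (0.5385 − 0.09007) + 1.912 × 0.09007 = 3.309 mg/L.
DO = 8.55 − 3.309 = 5.241 mg/L.

DO ≈ 5.24 mg/L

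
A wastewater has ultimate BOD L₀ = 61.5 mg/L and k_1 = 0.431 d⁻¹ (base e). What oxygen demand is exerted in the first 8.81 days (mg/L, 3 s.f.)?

y ≈ 60.1 mg/L

y_t = L₀(1 − e^(−k_1 t)) = 61.5 × (1 − e^(−0.431×8.81))
= 61.5 × (1 − 0.02244) = 61.5 × 0.9776 = 60.12 mg/L.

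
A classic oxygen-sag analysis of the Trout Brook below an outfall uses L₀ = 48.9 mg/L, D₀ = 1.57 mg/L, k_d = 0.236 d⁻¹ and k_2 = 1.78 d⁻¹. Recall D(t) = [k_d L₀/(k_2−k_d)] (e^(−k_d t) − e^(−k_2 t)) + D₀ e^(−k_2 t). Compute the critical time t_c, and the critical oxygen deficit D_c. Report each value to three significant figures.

t_c = [1/(k_2−k_d)] ln[(k_2/k_d)(1 − D₀(k_2−k_d)/(k_d L₀))]
= [1/(1.78−0.236)] ln[(1.78/0.236)(1 − 1.57×1.544/(0.236×48.9))]
= (1/1.544) ln[7.542 × 0.7899] = 0.6477 × ln(5.958) = 0.6477 × 1.785 = 1.156 d.
L(t_c) = L₀ e^(−k_d t_c) = 48.9 × 0.7612 = 37.22 mg/L, and at the critical point k_2 D_c = k_d L, so D_c = (0.236/1.78) × 37.22 = 4.935 mg/L.

t_c ≈ 1.16 d; D_c ≈ 4.94 mg/L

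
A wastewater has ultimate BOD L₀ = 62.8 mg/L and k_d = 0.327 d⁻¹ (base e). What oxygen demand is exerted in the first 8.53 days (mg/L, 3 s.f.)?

y_t = L₀(1 − e^(−k_d t)) = 62.8 × (1 − e^(−0.327×8.53))
= 62.8 × (1 − 0.06146) = 62.8 × 0.9385 = 58.94 mg/L.

y ≈ 58.9 mg/L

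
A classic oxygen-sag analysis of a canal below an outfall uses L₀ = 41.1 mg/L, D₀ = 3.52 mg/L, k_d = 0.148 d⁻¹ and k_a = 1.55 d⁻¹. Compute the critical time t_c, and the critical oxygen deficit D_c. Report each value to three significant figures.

With k_a/k_d = 10.47 and 1 − D₀(k_a−k_d)/(k_d L₀) = 0.1887,
t_c = ln(10.47 × 0.1887) / (1.55 − 0.148) = ln(1.976) / 1.402 = 0.6811/1.402 = 0.4858 d.
D_c = (k_d/k_a) L₀ e^(−k_d t_c) = (0.148/1.55) × 41.1 × e^(−0.148×0.4858) = 0.09548 × 41.1 × 0.9306 = 3.652 mg/L.

t_c ≈ 0.486 d; D_c ≈ 3.65 mg/L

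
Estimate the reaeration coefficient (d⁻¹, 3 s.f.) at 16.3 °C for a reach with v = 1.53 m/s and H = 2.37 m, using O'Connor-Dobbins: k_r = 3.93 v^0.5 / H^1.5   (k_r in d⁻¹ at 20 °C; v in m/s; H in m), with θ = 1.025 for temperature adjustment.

k_r(20) = 3.93 × 1.53^0.5 / 2.37^1.5 = 3.93 × 1.237 / 3.649 = 1.332 d⁻¹.
k_r(16.3) = 1.332 × 1.025^(16.3−20) = 1.332 × 0.9127 = 1.216 d⁻¹.

k_r ≈ 1.22 d⁻¹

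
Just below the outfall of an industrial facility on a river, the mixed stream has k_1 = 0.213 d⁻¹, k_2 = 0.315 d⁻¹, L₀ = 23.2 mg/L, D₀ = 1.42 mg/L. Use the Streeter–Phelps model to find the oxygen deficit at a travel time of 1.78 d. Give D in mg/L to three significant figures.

D ≈ 6.32 mg/L

k_1 L₀/(k_2−k_1) = 0.213×23.2/(0.315−0.213) = 4.942/0.1020 = 48.45 mg/L.
e^(−k_1 t) = e^(−0.213×1.780) = 0.6844; e^(−k_2 t) = e^(−0.315×1.780) = 0.5708.
D = 48.45 × (0.6844 − 0.5708) + 1.42 × 0.5708 = 5.506 + 0.8105 = 6.316 mg/L.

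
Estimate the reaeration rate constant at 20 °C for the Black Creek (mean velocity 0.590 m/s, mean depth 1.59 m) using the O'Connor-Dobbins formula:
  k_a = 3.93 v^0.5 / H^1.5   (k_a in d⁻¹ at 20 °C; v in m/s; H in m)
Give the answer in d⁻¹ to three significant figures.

k_a ≈ 1.51 d⁻¹

k_a = 3.93 × 0.590^0.5 / 1.59^1.5 = 3.93 × 0.7681 / 2.005 = 1.506 d⁻¹.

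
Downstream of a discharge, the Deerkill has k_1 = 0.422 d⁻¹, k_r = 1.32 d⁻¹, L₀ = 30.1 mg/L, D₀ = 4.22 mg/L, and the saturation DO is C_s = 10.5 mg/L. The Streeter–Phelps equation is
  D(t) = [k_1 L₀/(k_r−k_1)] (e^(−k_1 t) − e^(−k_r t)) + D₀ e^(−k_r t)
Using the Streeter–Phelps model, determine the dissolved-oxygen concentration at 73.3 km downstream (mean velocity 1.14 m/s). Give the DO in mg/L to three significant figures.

Travel time t = x/v = 73.3 km / (1.14 m/s) = 73300 m / 1.14 m/s = 64300 s = 0.7442 d.
k_1 L₀/(k_r−k_1) = 0.422×30.1/(1.32−0.422) = 12.70/0.8980 = 14.14 mg/L.
e^(−k_1 t) = e^(−0.422×0.7442) = 0.7305; e^(−k_r t) = e^(−1.32×0.7442) = 0.3744.
D = 14.14 × (0.7305 − 0.3744) + 4.22 × 0.3744 = 5.036 + 1.580 = 6.616 mg/L.
DO = C_s − D = 10.5 − 6.616 = 3.884 mg/L.

DO ≈ 3.88 mg/L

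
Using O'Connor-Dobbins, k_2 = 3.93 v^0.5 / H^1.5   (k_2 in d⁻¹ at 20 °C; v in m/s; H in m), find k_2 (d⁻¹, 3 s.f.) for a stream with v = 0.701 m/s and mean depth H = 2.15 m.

k_2 ≈ 1.04 d⁻¹

k_2 = 3.93 × 0.701^0.5 / 2.15^1.5 = 3.93 × 0.8373 / 3.153 = 1.044 d⁻¹.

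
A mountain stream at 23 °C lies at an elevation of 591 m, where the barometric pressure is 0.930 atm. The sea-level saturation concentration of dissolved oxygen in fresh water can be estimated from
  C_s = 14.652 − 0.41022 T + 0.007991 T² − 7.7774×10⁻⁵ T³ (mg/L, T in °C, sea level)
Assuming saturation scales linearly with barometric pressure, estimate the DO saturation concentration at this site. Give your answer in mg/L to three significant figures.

C_s ≈ 7.90 mg/L

At sea level: C_s = 14.652 − 0.41022×23 + 0.007991×23² − 7.7774×10⁻⁵×23³ = 8.498 mg/L.
Pressure correction: C_s' = 8.498 × 0.930 = 7.903 mg/L.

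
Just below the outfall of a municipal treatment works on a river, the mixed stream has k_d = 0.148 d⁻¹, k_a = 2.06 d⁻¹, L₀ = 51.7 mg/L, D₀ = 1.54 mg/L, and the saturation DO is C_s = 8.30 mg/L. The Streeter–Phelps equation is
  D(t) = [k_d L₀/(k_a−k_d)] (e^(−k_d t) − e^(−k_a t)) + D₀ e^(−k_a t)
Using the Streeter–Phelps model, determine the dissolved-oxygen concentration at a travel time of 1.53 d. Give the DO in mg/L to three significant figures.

DO ≈ 5.21 mg/L

k_d L₀/(k_a−k_d) = 0.148×51.7/(2.06−0.148) = 7.652/1.912 = 4.002 mg/L.
e^(−k_d t) = e^(−0.148×1.530) = 0.7974; e^(−k_a t) = e^(−2.06×1.530) = 0.04278.
D = 4.002 × (0.7974 − 0.04278) + 1.54 × 0.04278 = 3.020 + 0.06587 = 3.086 mg/L.
DO = C_s − D = 8.30 − 3.086 = 5.214 mg/L.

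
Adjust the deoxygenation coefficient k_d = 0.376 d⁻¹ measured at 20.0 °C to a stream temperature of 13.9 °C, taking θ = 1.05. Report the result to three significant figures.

k_d ≈ 0.279 d⁻¹

k_d(T₂) = k_d(T₁) · θ^(T₂−T₁) = 0.376 × 1.05^(13.9−20.0)
= 0.376 × 1.05^-6.10 = 0.376 × 0.7426 = 0.2792 d⁻¹.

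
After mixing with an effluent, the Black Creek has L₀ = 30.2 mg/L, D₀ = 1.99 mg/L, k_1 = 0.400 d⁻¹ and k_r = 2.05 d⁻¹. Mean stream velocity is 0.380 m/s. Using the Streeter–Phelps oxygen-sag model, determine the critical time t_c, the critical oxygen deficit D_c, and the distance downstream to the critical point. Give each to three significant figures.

t_c = [1/(k_r−k_1)] ln[(k_r/k_1)(1 − D₀(k_r−k_1)/(k_1 L₀))]
= [1/(2.05−0.400)] ln[(2.05/0.400)(1 − 1.99×1.650/(0.400×30.2))]
= (1/1.650) ln[5.125 × 0.7282] = 0.6061 × ln(3.732) = 0.6061 × 1.317 = 0.7981 d.
D_c = (k_1/k_r) L₀ e^(−k_1 t_c) = (0.400/2.05) × 30.2 × e^(−0.400×0.7981) = 0.1951 × 30.2 × 0.7267 = 4.282 mg/L.
x_c = v t_c = 0.380 m/s × 0.7981 d × 86400 s/d = 26200 m ≈ 26.2 km.

t_c ≈ 0.798 d; D_c ≈ 4.28 mg/L; x_c ≈ 26.2 km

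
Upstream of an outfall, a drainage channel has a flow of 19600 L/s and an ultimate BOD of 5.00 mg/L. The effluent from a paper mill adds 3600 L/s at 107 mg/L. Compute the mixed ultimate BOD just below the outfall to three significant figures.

Flow-weighted mixing: C = (Q_r C_r + Q_w C_w)/(Q_r + Q_w)
= (19600×5.00 + 3600×107)/(19600 + 3600) = 483200/23200 = 20.83 mg/L.

20.8 mg/L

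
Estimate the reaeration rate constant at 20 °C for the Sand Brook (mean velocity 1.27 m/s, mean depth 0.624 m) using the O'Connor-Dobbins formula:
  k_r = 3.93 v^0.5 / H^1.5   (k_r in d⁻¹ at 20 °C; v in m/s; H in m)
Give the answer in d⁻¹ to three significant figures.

k_r = 3.93 × 1.27^0.5 / 0.624^1.5 = 3.93 × 1.127 / 0.4929 = 8.985 d⁻¹.

k_r ≈ 8.98 d⁻¹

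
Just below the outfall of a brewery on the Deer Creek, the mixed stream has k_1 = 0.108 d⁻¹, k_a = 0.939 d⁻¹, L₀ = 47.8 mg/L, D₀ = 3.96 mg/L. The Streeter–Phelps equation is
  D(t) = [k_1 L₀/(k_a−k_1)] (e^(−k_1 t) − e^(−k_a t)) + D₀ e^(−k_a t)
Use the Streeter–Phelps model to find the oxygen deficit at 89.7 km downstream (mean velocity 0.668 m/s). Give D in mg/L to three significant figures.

D ≈ 4.73 mg/L

Travel time t = x/v = 89.7 km / (0.668 m/s) = 89700 m / 0.668 m/s = 134300 s = 1.554 d.
k_1 L₀/(k_a−k_1) = 0.108×47.8/(0.939−0.108) = 5.162/0.8310 = 6.212 mg/L.
e^(−k_1 t) = e^(−0.108×1.554) = 0.8455; e^(−k_a t) = e^(−0.939×1.554) = 0.2324.
D = 6.212 × (0.8455 − 0.2324) + 3.96 × 0.2324 = 3.809 + 0.9202 = 4.729 mg/L.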